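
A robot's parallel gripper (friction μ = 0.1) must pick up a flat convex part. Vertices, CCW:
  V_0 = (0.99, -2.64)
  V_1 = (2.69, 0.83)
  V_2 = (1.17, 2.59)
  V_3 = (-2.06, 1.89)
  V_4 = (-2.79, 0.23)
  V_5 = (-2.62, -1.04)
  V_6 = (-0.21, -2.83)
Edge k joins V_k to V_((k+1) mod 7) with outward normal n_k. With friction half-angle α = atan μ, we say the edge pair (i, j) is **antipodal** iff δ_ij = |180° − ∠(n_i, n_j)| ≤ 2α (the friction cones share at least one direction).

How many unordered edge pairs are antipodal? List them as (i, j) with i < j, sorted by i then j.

α = atan 0.1 = 5.71°;  2α = 11.42°
n_0 = (+0.8980, -0.4400)
n_1 = (+0.7568, +0.6536)
n_2 = (-0.2118, +0.9773)
n_3 = (-0.9154, +0.4026)
n_4 = (-0.9912, -0.1327)
n_5 = (-0.5963, -0.8028)
n_6 = (+0.1564, -0.9877)
  (0,1): δ = 113.08°  ·
  (0,2): δ = 51.67°  ·
  (0,3): δ = 2.36°  ✓
  (0,4): δ = 33.73°  ·
  (0,5): δ = 79.50°  ·
  (0,6): δ = 125.10°  ·
  (1,2): δ = 118.59°  ·
  (1,3): δ = 64.55°  ·
  (1,4): δ = 33.19°  ·
  (1,5): δ = 12.58°  ·
  (1,6): δ = 58.18°  ·
  (2,3): δ = 125.97°  ·
  (2,4): δ = 94.60°  ·
  (2,5): δ = 48.83°  ·
  (2,6): δ = 3.23°  ✓
  (3,4): δ = 148.64°  ·
  (3,5): δ = 102.86°  ·
  (3,6): δ = 57.26°  ·
  (4,5): δ = 134.23°  ·
  (4,6): δ = 88.63°  ·
  (5,6): δ = 134.40°  ·
antipodal pairs: 2

count = 2; pairs: (0,3), (2,6)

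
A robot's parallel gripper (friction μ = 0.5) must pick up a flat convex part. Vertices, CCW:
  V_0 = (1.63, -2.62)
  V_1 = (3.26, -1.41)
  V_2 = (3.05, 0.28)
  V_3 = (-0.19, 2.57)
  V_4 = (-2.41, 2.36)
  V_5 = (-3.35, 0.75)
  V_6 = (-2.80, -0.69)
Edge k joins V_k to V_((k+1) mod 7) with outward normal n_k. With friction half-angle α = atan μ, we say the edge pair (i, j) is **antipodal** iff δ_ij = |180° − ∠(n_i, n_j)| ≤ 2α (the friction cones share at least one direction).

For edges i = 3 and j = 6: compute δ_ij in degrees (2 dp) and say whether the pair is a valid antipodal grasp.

δ = 28.94°, valid

α = atan 0.5 = 26.57°;  2α = 53.13°
edge 3: e_3 = (-2.22, -0.21);  n_3 = (-0.0942, +0.9956)
edge 6: e_6 = (+4.43, -1.93);  n_6 = (-0.3994, -0.9168)
∠(n_3, n_6) = 151.06°
δ = |180° − 151.06°| = 28.94°
28.94° ≤ 2α = 53.13°  →  valid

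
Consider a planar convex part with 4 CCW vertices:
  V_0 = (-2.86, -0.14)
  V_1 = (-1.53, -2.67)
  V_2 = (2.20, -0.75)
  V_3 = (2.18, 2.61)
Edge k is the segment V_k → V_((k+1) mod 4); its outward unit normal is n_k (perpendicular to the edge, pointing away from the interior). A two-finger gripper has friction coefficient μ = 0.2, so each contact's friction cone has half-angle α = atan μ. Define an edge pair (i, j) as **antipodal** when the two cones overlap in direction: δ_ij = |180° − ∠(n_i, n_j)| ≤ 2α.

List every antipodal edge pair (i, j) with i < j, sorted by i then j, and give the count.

count = 1; pairs: (1,3)

α = atan 0.2 = 11.31°;  2α = 22.62°
n_0 = (-0.8851, -0.4653)
n_1 = (+0.4577, -0.8891)
n_2 = (+1.0000, +0.0060)
n_3 = (-0.4790, +0.8778)
  (0,1): δ = 90.49°  ·
  (0,2): δ = 27.39°  ·
  (0,3): δ = 90.89°  ·
  (1,2): δ = 116.90°  ·
  (1,3): δ = 1.38°  ✓
  (2,3): δ = 61.72°  ·
antipodal pairs: 1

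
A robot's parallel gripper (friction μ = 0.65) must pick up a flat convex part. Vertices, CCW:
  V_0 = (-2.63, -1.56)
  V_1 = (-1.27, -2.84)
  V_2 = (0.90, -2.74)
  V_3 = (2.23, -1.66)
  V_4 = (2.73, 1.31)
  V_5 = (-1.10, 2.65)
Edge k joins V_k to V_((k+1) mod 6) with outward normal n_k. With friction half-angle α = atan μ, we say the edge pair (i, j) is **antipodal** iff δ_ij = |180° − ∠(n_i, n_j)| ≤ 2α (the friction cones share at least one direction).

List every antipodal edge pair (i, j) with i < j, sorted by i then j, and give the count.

α = atan 0.65 = 33.02°;  2α = 66.05°
n_0 = (-0.6854, -0.7282)
n_1 = (+0.0460, -0.9989)
n_2 = (+0.6304, -0.7763)
n_3 = (+0.9861, -0.1660)
n_4 = (+0.3302, +0.9439)
n_5 = (-0.9399, +0.3416)
  (0,1): δ = 134.10°  ·
  (0,2): δ = 97.66°  ·
  (0,3): δ = 56.29°  ✓
  (0,4): δ = 23.98°  ✓
  (0,5): δ = 113.29°  ·
  (1,2): δ = 143.56°  ·
  (1,3): δ = 102.19°  ·
  (1,4): δ = 21.92°  ✓
  (1,5): δ = 67.39°  ·
  (2,3): δ = 138.63°  ·
  (2,4): δ = 58.36°  ✓
  (2,5): δ = 30.95°  ✓
  (3,4): δ = 99.73°  ·
  (3,5): δ = 10.42°  ✓
  (4,5): δ = 90.69°  ·
antipodal pairs: 6

count = 6; pairs: (0,3), (0,4), (1,4), (2,4), (2,5), (3,5)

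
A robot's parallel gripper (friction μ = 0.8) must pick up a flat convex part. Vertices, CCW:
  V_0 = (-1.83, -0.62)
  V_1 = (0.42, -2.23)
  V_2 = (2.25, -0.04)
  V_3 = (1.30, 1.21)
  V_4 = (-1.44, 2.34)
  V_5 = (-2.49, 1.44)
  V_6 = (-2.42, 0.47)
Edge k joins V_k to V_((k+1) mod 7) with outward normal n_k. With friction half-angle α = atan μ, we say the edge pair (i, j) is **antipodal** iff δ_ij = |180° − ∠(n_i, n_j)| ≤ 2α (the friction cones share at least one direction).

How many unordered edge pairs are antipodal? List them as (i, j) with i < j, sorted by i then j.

count = 11; pairs: (0,2), (0,3), (0,4), (1,3), (1,4), (1,5), (1,6), (2,5), (2,6), (3,5), (3,6)

α = atan 0.8 = 38.66°;  2α = 77.32°
n_0 = (-0.5819, -0.8132)
n_1 = (+0.7674, -0.6412)
n_2 = (+0.7962, +0.6051)
n_3 = (+0.3813, +0.9245)
n_4 = (-0.6508, +0.7593)
n_5 = (-0.9974, -0.0720)
n_6 = (-0.8794, -0.4760)
  (0,1): δ = 94.30°  ·
  (0,2): δ = 17.18°  ✓
  (0,3): δ = 13.17°  ✓
  (0,4): δ = 76.19°  ✓
  (0,5): δ = 129.71°  ·
  (0,6): δ = 154.01°  ·
  (1,2): δ = 102.88°  ·
  (1,3): δ = 72.53°  ✓
  (1,4): δ = 9.52°  ✓
  (1,5): δ = 44.01°  ✓
  (1,6): δ = 68.31°  ✓
  (2,3): δ = 149.65°  ·
  (2,4): δ = 86.63°  ·
  (2,5): δ = 33.11°  ✓
  (2,6): δ = 8.81°  ✓
  (3,4): δ = 116.99°  ·
  (3,5): δ = 63.46°  ✓
  (3,6): δ = 39.16°  ✓
  (4,5): δ = 126.47°  ·
  (4,6): δ = 102.18°  ·
  (5,6): δ = 155.70°  ·
antipodal pairs: 11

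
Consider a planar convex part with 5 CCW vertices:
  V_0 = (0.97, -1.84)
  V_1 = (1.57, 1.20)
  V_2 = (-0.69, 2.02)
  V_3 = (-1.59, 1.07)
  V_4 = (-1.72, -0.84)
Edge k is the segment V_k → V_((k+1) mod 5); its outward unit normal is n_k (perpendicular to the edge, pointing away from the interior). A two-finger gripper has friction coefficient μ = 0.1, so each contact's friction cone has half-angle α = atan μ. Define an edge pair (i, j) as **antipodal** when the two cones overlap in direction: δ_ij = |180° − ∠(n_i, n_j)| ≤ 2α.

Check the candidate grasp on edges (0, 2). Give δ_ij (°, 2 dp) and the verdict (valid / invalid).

α = atan 0.1 = 5.71°;  2α = 11.42°
edge 0: e_0 = (+0.60, +3.04);  n_0 = (+0.9811, -0.1936)
edge 2: e_2 = (-0.90, -0.95);  n_2 = (-0.7260, +0.6877)
∠(n_0, n_2) = 147.71°
δ = |180° − 147.71°| = 32.29°
32.29° > 2α = 11.42°  →  invalid

δ = 32.29°, invalid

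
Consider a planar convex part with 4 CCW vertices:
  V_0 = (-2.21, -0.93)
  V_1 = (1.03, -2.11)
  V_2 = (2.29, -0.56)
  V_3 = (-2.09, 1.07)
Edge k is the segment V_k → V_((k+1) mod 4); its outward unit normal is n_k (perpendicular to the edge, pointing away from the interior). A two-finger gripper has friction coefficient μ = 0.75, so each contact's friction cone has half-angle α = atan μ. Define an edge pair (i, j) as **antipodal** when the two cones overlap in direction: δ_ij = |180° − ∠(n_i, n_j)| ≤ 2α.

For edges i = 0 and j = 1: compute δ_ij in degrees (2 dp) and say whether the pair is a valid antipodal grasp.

α = atan 0.75 = 36.87°;  2α = 73.74°
edge 0: e_0 = (+3.24, -1.18);  n_0 = (-0.3422, -0.9396)
edge 1: e_1 = (+1.26, +1.55);  n_1 = (+0.7760, -0.6308)
∠(n_0, n_1) = 70.90°
δ = |180° − 70.90°| = 109.10°
109.10° > 2α = 73.74°  →  invalid

δ = 109.10°, invalid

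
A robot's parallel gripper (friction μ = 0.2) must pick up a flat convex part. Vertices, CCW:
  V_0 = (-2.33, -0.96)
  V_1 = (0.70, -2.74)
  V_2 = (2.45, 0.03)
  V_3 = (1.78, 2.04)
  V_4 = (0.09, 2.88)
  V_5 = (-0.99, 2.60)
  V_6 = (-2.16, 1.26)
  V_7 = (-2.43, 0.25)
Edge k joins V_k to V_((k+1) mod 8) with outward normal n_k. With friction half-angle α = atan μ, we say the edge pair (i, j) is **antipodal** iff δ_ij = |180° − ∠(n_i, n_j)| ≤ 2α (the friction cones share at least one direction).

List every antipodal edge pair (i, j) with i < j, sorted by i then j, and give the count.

count = 4; pairs: (0,3), (1,5), (1,6), (2,7)

α = atan 0.2 = 11.31°;  2α = 22.62°
n_0 = (-0.5065, -0.8622)
n_1 = (+0.8454, -0.5341)
n_2 = (+0.9487, +0.3162)
n_3 = (+0.4451, +0.8955)
n_4 = (-0.2510, +0.9680)
n_5 = (-0.7533, +0.6577)
n_6 = (-0.9661, +0.2583)
n_7 = (-0.9966, -0.0824)
  (0,1): δ = 91.85°  ·
  (0,2): δ = 41.13°  ·
  (0,3): δ = 4.00°  ✓
  (0,4): δ = 44.97°  ·
  (0,5): δ = 79.31°  ·
  (0,6): δ = 105.47°  ·
  (0,7): δ = 125.16°  ·
  (1,2): δ = 129.28°  ·
  (1,3): δ = 84.15°  ·
  (1,4): δ = 43.18°  ·
  (1,5): δ = 8.84°  ✓
  (1,6): δ = 17.32°  ✓
  (1,7): δ = 37.01°  ·
  (2,3): δ = 134.86°  ·
  (2,4): δ = 93.90°  ·
  (2,5): δ = 59.56°  ·
  (2,6): δ = 33.40°  ·
  (2,7): δ = 13.71°  ✓
  (3,4): δ = 139.04°  ·
  (3,5): δ = 104.70°  ·
  (3,6): δ = 78.54°  ·
  (3,7): δ = 58.85°  ·
  (4,5): δ = 145.66°  ·
  (4,6): δ = 119.50°  ·
  (4,7): δ = 99.81°  ·
  (5,6): δ = 153.84°  ·
  (5,7): δ = 134.15°  ·
  (6,7): δ = 160.31°  ·
antipodal pairs: 4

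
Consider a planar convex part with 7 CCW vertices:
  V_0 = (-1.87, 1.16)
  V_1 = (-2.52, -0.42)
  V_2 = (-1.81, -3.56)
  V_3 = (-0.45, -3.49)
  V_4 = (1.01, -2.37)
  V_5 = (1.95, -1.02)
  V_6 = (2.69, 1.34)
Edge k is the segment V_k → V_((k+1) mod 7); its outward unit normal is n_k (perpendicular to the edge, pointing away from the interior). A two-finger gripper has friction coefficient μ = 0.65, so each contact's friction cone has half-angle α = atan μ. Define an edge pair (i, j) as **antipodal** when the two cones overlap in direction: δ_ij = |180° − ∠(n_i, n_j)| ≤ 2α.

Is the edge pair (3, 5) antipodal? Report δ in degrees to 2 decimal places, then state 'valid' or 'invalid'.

α = atan 0.65 = 33.02°;  2α = 66.05°
edge 3: e_3 = (+1.46, +1.12);  n_3 = (+0.6087, -0.7934)
edge 5: e_5 = (+0.74, +2.36);  n_5 = (+0.9542, -0.2992)
∠(n_3, n_5) = 35.10°
δ = |180° − 35.10°| = 144.90°
144.90° > 2α = 66.05°  →  invalid

δ = 144.90°, invalid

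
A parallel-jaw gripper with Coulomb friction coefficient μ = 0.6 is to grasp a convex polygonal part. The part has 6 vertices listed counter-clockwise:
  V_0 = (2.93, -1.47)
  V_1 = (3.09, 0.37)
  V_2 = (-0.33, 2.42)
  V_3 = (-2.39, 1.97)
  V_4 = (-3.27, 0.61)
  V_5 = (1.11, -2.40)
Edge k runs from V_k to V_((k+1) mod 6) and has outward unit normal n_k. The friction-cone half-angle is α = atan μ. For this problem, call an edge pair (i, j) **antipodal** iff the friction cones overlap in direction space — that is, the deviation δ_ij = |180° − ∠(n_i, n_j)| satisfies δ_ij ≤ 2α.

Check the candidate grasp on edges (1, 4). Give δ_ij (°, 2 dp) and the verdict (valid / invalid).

δ = 3.56°, valid

α = atan 0.6 = 30.96°;  2α = 61.93°
edge 1: e_1 = (-3.42, +2.05);  n_1 = (+0.5141, +0.8577)
edge 4: e_4 = (+4.38, -3.01);  n_4 = (-0.5664, -0.8242)
∠(n_1, n_4) = 176.44°
δ = |180° − 176.44°| = 3.56°
3.56° ≤ 2α = 61.93°  →  valid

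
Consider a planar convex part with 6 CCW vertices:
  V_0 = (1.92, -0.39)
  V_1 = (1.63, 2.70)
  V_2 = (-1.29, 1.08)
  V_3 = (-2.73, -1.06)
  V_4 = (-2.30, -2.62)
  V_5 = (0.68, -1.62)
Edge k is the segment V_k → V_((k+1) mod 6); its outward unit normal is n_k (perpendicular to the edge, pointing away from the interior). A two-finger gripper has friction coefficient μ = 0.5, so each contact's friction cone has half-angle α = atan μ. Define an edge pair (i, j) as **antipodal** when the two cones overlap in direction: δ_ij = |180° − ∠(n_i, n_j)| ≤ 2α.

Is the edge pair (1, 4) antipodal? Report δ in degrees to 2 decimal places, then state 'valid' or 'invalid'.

δ = 10.47°, valid

α = atan 0.5 = 26.57°;  2α = 53.13°
edge 1: e_1 = (-2.92, -1.62);  n_1 = (-0.4851, +0.8744)
edge 4: e_4 = (+2.98, +1.00);  n_4 = (+0.3181, -0.9480)
∠(n_1, n_4) = 169.53°
δ = |180° − 169.53°| = 10.47°
10.47° ≤ 2α = 53.13°  →  valid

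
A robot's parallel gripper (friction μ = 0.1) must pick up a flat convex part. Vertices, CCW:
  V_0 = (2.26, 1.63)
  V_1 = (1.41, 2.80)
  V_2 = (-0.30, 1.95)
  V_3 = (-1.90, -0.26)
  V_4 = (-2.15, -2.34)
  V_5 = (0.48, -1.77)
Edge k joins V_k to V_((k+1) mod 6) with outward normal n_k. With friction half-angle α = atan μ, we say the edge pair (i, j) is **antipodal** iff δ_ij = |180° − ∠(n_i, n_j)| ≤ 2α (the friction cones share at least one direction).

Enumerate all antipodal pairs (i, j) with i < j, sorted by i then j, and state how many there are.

count = 1; pairs: (2,5)

α = atan 0.1 = 5.71°;  2α = 11.42°
n_0 = (+0.8090, +0.5878)
n_1 = (-0.4451, +0.8955)
n_2 = (-0.8100, +0.5864)
n_3 = (-0.9929, +0.1193)
n_4 = (+0.2118, -0.9773)
n_5 = (+0.8859, -0.4638)
  (0,1): δ = 99.57°  ·
  (0,2): δ = 71.90°  ·
  (0,3): δ = 42.85°  ·
  (0,4): δ = 66.23°  ·
  (0,5): δ = 116.37°  ·
  (1,2): δ = 152.33°  ·
  (1,3): δ = 123.28°  ·
  (1,4): δ = 14.20°  ·
  (1,5): δ = 35.94°  ·
  (2,3): δ = 150.95°  ·
  (2,4): δ = 41.87°  ·
  (2,5): δ = 8.27°  ✓
  (3,4): δ = 70.92°  ·
  (3,5): δ = 20.78°  ·
  (4,5): δ = 129.86°  ·
antipodal pairs: 1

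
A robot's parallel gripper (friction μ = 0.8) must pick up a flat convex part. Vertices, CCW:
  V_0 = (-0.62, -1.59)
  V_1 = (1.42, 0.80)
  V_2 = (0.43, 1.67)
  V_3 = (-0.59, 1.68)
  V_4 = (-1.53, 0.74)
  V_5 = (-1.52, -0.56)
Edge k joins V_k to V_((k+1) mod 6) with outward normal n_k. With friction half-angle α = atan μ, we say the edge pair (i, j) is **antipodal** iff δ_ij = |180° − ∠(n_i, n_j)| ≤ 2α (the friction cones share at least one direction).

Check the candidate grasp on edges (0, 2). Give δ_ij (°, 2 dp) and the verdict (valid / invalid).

α = atan 0.8 = 38.66°;  2α = 77.32°
edge 0: e_0 = (+2.04, +2.39);  n_0 = (+0.7606, -0.6492)
edge 2: e_2 = (-1.02, +0.01);  n_2 = (+0.0098, +1.0000)
∠(n_0, n_2) = 129.92°
δ = |180° − 129.92°| = 50.08°
50.08° ≤ 2α = 77.32°  →  valid

δ = 50.08°, valid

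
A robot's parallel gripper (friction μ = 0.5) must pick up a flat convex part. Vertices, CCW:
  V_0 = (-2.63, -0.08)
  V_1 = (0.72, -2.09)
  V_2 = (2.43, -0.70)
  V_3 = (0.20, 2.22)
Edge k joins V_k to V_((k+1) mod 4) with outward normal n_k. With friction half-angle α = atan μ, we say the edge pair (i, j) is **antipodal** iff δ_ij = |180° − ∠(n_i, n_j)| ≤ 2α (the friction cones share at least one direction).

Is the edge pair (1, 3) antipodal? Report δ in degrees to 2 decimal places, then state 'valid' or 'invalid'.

α = atan 0.5 = 26.57°;  2α = 53.13°
edge 1: e_1 = (+1.71, +1.39);  n_1 = (+0.6308, -0.7760)
edge 3: e_3 = (-2.83, -2.30);  n_3 = (-0.6307, +0.7760)
∠(n_1, n_3) = 180.00°
δ = |180° − 180.00°| = 0.00°
0.00° ≤ 2α = 53.13°  →  valid

δ = 0.00°, valid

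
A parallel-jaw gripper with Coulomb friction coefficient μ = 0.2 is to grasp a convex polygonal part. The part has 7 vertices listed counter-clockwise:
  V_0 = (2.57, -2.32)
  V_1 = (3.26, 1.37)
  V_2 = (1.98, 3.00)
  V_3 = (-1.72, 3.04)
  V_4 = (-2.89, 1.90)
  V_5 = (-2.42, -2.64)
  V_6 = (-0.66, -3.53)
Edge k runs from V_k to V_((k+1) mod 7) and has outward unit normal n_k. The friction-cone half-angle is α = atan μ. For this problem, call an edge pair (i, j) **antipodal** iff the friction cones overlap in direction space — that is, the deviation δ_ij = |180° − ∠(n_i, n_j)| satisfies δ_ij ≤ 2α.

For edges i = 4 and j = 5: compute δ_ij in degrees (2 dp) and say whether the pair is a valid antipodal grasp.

δ = 122.74°, invalid

α = atan 0.2 = 11.31°;  2α = 22.62°
edge 4: e_4 = (+0.47, -4.54);  n_4 = (-0.9947, -0.1030)
edge 5: e_5 = (+1.76, -0.89);  n_5 = (-0.4513, -0.8924)
∠(n_4, n_5) = 57.26°
δ = |180° − 57.26°| = 122.74°
122.74° > 2α = 22.62°  →  invalid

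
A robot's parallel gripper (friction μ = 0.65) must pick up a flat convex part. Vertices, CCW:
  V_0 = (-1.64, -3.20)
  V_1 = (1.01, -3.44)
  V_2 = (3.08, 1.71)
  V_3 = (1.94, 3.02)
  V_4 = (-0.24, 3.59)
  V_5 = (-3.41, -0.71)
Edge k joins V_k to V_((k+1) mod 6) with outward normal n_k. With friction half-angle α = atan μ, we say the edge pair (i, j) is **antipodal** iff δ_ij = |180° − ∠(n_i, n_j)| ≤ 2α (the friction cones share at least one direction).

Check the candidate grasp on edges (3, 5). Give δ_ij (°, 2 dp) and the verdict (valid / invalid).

δ = 39.94°, valid

α = atan 0.65 = 33.02°;  2α = 66.05°
edge 3: e_3 = (-2.18, +0.57);  n_3 = (+0.2530, +0.9675)
edge 5: e_5 = (+1.77, -2.49);  n_5 = (-0.8151, -0.5794)
∠(n_3, n_5) = 140.06°
δ = |180° − 140.06°| = 39.94°
39.94° ≤ 2α = 66.05°  →  valid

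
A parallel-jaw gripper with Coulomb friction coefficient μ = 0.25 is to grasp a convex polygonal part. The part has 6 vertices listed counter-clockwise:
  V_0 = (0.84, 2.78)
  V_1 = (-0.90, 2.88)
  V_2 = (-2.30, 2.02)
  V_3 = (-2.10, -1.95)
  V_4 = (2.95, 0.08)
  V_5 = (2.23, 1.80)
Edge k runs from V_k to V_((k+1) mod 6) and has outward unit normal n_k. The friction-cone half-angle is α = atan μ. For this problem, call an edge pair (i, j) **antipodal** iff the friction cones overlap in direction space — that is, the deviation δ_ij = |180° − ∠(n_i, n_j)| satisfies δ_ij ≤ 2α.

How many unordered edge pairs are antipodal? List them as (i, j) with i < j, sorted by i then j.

count = 3; pairs: (0,3), (1,3), (2,4)

α = atan 0.25 = 14.04°;  2α = 28.07°
n_0 = (+0.0574, +0.9984)
n_1 = (-0.5234, +0.8521)
n_2 = (-0.9987, -0.0503)
n_3 = (+0.3730, -0.9278)
n_4 = (+0.9224, +0.3861)
n_5 = (+0.5762, +0.8173)
  (0,1): δ = 145.15°  ·
  (0,2): δ = 83.83°  ·
  (0,3): δ = 25.19°  ✓
  (0,4): δ = 116.00°  ·
  (0,5): δ = 148.10°  ·
  (1,2): δ = 118.68°  ·
  (1,3): δ = 9.66°  ✓
  (1,4): δ = 81.15°  ·
  (1,5): δ = 113.25°  ·
  (2,3): δ = 70.98°  ·
  (2,4): δ = 19.83°  ✓
  (2,5): δ = 51.93°  ·
  (3,4): δ = 89.18°  ·
  (3,5): δ = 57.08°  ·
  (4,5): δ = 147.90°  ·
antipodal pairs: 3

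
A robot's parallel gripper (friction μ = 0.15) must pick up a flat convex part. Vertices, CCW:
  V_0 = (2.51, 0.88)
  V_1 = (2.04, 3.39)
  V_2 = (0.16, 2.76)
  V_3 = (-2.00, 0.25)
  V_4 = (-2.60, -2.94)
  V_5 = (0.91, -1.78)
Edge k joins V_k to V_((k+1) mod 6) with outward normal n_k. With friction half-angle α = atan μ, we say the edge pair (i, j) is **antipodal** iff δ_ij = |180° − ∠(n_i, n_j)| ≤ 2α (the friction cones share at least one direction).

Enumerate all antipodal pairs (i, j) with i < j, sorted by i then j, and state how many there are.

α = atan 0.15 = 8.53°;  2α = 17.06°
n_0 = (+0.9829, +0.1841)
n_1 = (-0.3177, +0.9482)
n_2 = (-0.7580, +0.6523)
n_3 = (-0.9828, +0.1848)
n_4 = (+0.3138, -0.9495)
n_5 = (+0.8569, -0.5154)
  (0,1): δ = 82.08°  ·
  (0,2): δ = 51.32°  ·
  (0,3): δ = 21.26°  ·
  (0,4): δ = 97.68°  ·
  (0,5): δ = 138.37°  ·
  (1,2): δ = 149.24°  ·
  (1,3): δ = 119.18°  ·
  (1,4): δ = 0.24°  ✓
  (1,5): δ = 40.45°  ·
  (2,3): δ = 149.94°  ·
  (2,4): δ = 31.00°  ·
  (2,5): δ = 9.69°  ✓
  (3,4): δ = 61.06°  ·
  (3,5): δ = 20.37°  ·
  (4,5): δ = 139.31°  ·
antipodal pairs: 2

count = 2; pairs: (1,4), (2,5)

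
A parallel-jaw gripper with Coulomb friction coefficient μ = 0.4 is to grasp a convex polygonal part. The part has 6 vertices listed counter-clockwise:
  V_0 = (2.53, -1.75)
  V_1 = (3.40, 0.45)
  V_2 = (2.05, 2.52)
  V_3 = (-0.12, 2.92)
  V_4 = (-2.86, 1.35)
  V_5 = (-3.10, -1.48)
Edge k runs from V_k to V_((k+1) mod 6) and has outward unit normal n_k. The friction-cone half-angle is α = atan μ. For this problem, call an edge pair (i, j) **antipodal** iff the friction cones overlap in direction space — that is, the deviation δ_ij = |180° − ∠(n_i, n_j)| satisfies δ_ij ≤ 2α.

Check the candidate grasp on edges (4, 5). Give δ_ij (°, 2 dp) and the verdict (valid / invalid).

δ = 87.90°, invalid

α = atan 0.4 = 21.80°;  2α = 43.60°
edge 4: e_4 = (-0.24, -2.83);  n_4 = (-0.9964, +0.0845)
edge 5: e_5 = (+5.63, -0.27);  n_5 = (-0.0479, -0.9989)
∠(n_4, n_5) = 92.10°
δ = |180° − 92.10°| = 87.90°
87.90° > 2α = 43.60°  →  invalid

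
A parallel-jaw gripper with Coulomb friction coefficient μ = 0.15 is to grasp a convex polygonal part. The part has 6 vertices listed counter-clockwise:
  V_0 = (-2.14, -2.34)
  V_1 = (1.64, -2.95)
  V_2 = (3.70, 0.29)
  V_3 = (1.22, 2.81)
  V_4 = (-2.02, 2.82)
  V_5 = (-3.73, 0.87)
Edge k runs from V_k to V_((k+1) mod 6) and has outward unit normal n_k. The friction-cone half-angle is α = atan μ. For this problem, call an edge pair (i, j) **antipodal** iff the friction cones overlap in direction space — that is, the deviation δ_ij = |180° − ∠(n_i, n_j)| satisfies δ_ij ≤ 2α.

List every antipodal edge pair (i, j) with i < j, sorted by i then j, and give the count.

count = 2; pairs: (0,3), (1,4)

α = atan 0.15 = 8.53°;  2α = 17.06°
n_0 = (-0.1593, -0.9872)
n_1 = (+0.8439, -0.5365)
n_2 = (+0.7127, +0.7014)
n_3 = (+0.0031, +1.0000)
n_4 = (-0.7519, +0.6593)
n_5 = (-0.8961, -0.4439)
  (0,1): δ = 113.28°  ·
  (0,2): δ = 36.29°  ·
  (0,3): δ = 8.99°  ✓
  (0,4): δ = 57.92°  ·
  (0,5): δ = 125.52°  ·
  (1,2): δ = 103.01°  ·
  (1,3): δ = 57.73°  ·
  (1,4): δ = 8.80°  ✓
  (1,5): δ = 58.80°  ·
  (2,3): δ = 134.72°  ·
  (2,4): δ = 85.79°  ·
  (2,5): δ = 18.19°  ·
  (3,4): δ = 131.07°  ·
  (3,5): δ = 63.47°  ·
  (4,5): δ = 112.40°  ·
antipodal pairs: 2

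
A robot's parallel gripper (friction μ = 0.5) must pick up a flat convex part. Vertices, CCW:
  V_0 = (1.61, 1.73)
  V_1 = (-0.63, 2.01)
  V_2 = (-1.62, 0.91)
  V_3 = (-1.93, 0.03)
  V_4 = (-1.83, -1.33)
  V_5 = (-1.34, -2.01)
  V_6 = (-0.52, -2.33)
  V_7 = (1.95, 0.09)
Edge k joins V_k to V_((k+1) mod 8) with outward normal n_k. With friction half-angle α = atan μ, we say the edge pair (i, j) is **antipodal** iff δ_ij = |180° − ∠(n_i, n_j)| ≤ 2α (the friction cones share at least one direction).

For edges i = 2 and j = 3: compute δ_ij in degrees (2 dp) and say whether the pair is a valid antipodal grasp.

α = atan 0.5 = 26.57°;  2α = 53.13°
edge 2: e_2 = (-0.31, -0.88);  n_2 = (-0.9432, +0.3323)
edge 3: e_3 = (+0.10, -1.36);  n_3 = (-0.9973, -0.0733)
∠(n_2, n_3) = 23.61°
δ = |180° − 23.61°| = 156.39°
156.39° > 2α = 53.13°  →  invalid

δ = 156.39°, invalid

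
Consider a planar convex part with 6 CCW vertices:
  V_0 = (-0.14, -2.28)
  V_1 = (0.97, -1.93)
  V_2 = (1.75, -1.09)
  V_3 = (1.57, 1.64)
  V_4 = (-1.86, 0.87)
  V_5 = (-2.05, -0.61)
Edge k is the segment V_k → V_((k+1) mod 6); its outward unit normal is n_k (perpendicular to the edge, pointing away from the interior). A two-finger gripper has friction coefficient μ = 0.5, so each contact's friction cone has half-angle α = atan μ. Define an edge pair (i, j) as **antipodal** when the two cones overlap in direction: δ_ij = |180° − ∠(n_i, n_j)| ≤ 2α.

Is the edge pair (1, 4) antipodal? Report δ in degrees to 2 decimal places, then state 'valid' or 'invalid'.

δ = 35.56°, valid

α = atan 0.5 = 26.57°;  2α = 53.13°
edge 1: e_1 = (+0.78, +0.84);  n_1 = (+0.7328, -0.6805)
edge 4: e_4 = (-0.19, -1.48);  n_4 = (-0.9919, +0.1273)
∠(n_1, n_4) = 144.44°
δ = |180° − 144.44°| = 35.56°
35.56° ≤ 2α = 53.13°  →  valid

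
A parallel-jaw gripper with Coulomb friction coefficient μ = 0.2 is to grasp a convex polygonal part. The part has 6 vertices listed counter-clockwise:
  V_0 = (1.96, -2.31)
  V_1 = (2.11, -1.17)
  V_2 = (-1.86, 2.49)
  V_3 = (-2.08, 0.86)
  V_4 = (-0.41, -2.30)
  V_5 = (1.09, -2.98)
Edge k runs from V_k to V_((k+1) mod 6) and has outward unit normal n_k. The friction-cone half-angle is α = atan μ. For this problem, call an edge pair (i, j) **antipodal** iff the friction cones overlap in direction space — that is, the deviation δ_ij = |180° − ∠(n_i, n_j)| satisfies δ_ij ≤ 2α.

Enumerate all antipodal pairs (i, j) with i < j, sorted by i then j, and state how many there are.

α = atan 0.2 = 11.31°;  2α = 22.62°
n_0 = (+0.9915, -0.1305)
n_1 = (+0.6778, +0.7352)
n_2 = (-0.9910, +0.1338)
n_3 = (-0.8841, -0.4672)
n_4 = (-0.4129, -0.9108)
n_5 = (+0.6102, -0.7923)
  (0,1): δ = 125.18°  ·
  (0,2): δ = 0.19°  ✓
  (0,3): δ = 35.35°  ·
  (0,4): δ = 73.11°  ·
  (0,5): δ = 135.10°  ·
  (1,2): δ = 55.01°  ·
  (1,3): δ = 19.47°  ✓
  (1,4): δ = 18.29°  ✓
  (1,5): δ = 80.27°  ·
  (2,3): δ = 144.46°  ·
  (2,4): δ = 106.70°  ·
  (2,5): δ = 44.71°  ·
  (3,4): δ = 142.24°  ·
  (3,5): δ = 80.26°  ·
  (4,5): δ = 118.01°  ·
antipodal pairs: 3

count = 3; pairs: (0,2), (1,3), (1,4)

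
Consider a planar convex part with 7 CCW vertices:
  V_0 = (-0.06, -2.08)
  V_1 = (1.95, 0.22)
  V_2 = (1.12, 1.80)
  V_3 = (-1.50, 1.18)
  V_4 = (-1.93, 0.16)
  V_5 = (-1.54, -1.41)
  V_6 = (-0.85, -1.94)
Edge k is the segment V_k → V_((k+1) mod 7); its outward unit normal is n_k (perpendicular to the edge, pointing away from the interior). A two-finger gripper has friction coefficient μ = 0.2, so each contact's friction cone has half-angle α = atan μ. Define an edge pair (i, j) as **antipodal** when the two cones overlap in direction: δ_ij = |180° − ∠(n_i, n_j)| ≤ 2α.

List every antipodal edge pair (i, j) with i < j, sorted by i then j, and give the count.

α = atan 0.2 = 11.31°;  2α = 22.62°
n_0 = (+0.7530, -0.6580)
n_1 = (+0.8853, +0.4651)
n_2 = (-0.2303, +0.9731)
n_3 = (-0.9215, +0.3885)
n_4 = (-0.9705, -0.2411)
n_5 = (-0.6092, -0.7931)
n_6 = (-0.1745, -0.9847)
  (0,1): δ = 111.14°  ·
  (0,2): δ = 35.54°  ·
  (0,3): δ = 18.29°  ✓
  (0,4): δ = 55.10°  ·
  (0,5): δ = 93.62°  ·
  (0,6): δ = 121.10°  ·
  (1,2): δ = 104.40°  ·
  (1,3): δ = 50.57°  ·
  (1,4): δ = 13.76°  ✓
  (1,5): δ = 24.76°  ·
  (1,6): δ = 52.24°  ·
  (2,3): δ = 126.17°  ·
  (2,4): δ = 89.36°  ·
  (2,5): δ = 50.84°  ·
  (2,6): δ = 23.36°  ·
  (3,4): δ = 143.19°  ·
  (3,5): δ = 104.67°  ·
  (3,6): δ = 77.19°  ·
  (4,5): δ = 141.48°  ·
  (4,6): δ = 114.00°  ·
  (5,6): δ = 152.52°  ·
antipodal pairs: 2

count = 2; pairs: (0,3), (1,4)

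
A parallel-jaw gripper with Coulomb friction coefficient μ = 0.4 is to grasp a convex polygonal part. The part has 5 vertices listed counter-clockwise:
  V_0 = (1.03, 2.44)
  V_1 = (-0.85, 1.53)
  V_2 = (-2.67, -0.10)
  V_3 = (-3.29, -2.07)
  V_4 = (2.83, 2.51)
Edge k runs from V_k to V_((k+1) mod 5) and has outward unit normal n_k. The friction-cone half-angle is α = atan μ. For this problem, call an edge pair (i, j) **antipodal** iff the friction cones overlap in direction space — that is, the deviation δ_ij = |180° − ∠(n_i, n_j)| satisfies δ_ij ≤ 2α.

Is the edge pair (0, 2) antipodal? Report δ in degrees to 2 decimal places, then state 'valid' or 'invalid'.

α = atan 0.4 = 21.80°;  2α = 43.60°
edge 0: e_0 = (-1.88, -0.91);  n_0 = (-0.4357, +0.9001)
edge 2: e_2 = (-0.62, -1.97);  n_2 = (-0.9539, +0.3002)
∠(n_0, n_2) = 46.70°
δ = |180° − 46.70°| = 133.30°
133.30° > 2α = 43.60°  →  invalid

δ = 133.30°, invalid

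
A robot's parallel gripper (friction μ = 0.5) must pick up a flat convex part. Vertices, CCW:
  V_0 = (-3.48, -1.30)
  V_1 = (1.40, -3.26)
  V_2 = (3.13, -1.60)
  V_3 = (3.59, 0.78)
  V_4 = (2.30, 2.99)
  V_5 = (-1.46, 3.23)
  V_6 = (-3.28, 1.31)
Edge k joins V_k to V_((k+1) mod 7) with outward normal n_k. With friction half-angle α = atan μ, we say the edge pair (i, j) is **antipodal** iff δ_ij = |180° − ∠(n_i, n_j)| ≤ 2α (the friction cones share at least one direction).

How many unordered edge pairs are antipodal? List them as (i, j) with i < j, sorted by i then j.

count = 8; pairs: (0,3), (0,4), (1,4), (1,5), (1,6), (2,5), (2,6), (3,6)

α = atan 0.5 = 26.57°;  2α = 53.13°
n_0 = (-0.3727, -0.9280)
n_1 = (+0.6924, -0.7216)
n_2 = (+0.9818, -0.1898)
n_3 = (+0.8636, +0.5041)
n_4 = (+0.0637, +0.9980)
n_5 = (-0.7258, +0.6880)
n_6 = (-0.9971, +0.0764)
  (0,1): δ = 114.30°  ·
  (0,2): δ = 79.06°  ·
  (0,3): δ = 37.85°  ✓
  (0,4): δ = 18.23°  ✓
  (0,5): δ = 68.41°  ·
  (0,6): δ = 107.50°  ·
  (1,2): δ = 144.76°  ·
  (1,3): δ = 103.54°  ·
  (1,4): δ = 47.47°  ✓
  (1,5): δ = 2.71°  ✓
  (1,6): δ = 41.80°  ✓
  (2,3): δ = 138.79°  ·
  (2,4): δ = 82.71°  ·
  (2,5): δ = 32.53°  ✓
  (2,6): δ = 6.56°  ✓
  (3,4): δ = 123.92°  ·
  (3,5): δ = 73.74°  ·
  (3,6): δ = 34.65°  ✓
  (4,5): δ = 129.82°  ·
  (4,6): δ = 90.73°  ·
  (5,6): δ = 140.91°  ·
antipodal pairs: 8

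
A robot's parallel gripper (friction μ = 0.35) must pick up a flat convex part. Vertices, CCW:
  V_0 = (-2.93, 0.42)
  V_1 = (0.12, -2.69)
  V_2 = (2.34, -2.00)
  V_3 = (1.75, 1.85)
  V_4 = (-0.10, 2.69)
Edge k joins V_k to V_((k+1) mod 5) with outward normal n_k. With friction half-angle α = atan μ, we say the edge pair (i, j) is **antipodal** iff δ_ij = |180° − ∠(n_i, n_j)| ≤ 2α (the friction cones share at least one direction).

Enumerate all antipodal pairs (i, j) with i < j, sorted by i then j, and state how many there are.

count = 3; pairs: (0,2), (0,3), (1,4)

α = atan 0.35 = 19.29°;  2α = 38.58°
n_0 = (-0.7140, -0.7002)
n_1 = (+0.2968, -0.9549)
n_2 = (+0.9885, +0.1515)
n_3 = (+0.4134, +0.9105)
n_4 = (-0.6257, +0.7801)
  (0,1): δ = 117.18°  ·
  (0,2): δ = 35.73°  ✓
  (0,3): δ = 21.14°  ✓
  (0,4): δ = 84.29°  ·
  (1,2): δ = 98.55°  ·
  (1,3): δ = 41.69°  ·
  (1,4): δ = 21.47°  ✓
  (2,3): δ = 123.13°  ·
  (2,4): δ = 59.98°  ·
  (3,4): δ = 116.85°  ·
antipodal pairs: 3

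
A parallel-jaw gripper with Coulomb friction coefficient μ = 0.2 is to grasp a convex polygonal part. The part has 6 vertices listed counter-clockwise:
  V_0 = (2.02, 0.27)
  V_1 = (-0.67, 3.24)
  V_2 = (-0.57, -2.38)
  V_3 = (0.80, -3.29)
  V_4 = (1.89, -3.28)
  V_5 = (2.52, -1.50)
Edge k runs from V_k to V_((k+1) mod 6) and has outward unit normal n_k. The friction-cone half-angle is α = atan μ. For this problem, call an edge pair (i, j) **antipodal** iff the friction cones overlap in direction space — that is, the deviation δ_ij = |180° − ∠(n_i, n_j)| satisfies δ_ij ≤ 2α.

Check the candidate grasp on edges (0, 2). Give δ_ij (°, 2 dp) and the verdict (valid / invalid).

δ = 14.24°, valid

α = atan 0.2 = 11.31°;  2α = 22.62°
edge 0: e_0 = (-2.69, +2.97);  n_0 = (+0.7412, +0.6713)
edge 2: e_2 = (+1.37, -0.91);  n_2 = (-0.5533, -0.8330)
∠(n_0, n_2) = 165.76°
δ = |180° − 165.76°| = 14.24°
14.24° ≤ 2α = 22.62°  →  valid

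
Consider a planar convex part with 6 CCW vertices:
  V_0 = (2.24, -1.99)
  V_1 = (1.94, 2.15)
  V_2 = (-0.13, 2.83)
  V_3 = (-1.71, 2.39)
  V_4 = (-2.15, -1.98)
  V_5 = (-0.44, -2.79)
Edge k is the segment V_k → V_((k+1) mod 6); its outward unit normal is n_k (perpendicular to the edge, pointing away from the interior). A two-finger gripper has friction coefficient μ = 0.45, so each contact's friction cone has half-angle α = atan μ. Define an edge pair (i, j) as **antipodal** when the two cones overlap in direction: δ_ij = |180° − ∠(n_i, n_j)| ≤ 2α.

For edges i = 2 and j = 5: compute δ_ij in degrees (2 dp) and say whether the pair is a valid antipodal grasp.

α = atan 0.45 = 24.23°;  2α = 48.46°
edge 2: e_2 = (-1.58, -0.44);  n_2 = (-0.2683, +0.9633)
edge 5: e_5 = (+2.68, +0.80);  n_5 = (+0.2860, -0.9582)
∠(n_2, n_5) = 178.94°
δ = |180° − 178.94°| = 1.06°
1.06° ≤ 2α = 48.46°  →  valid

δ = 1.06°, valid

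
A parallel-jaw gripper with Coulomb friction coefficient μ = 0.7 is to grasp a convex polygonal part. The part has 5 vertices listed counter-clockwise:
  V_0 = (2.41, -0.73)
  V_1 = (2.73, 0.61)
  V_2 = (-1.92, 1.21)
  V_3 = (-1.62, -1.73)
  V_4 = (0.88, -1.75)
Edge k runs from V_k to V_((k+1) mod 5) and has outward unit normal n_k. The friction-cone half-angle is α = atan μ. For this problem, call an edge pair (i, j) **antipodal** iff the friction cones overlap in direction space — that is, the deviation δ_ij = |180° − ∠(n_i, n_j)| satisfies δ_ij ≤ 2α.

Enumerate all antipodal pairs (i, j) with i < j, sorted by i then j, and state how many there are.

count = 4; pairs: (0,2), (1,3), (1,4), (2,4)

α = atan 0.7 = 34.99°;  2α = 69.98°
n_0 = (+0.9727, -0.2323)
n_1 = (+0.1280, +0.9918)
n_2 = (-0.9948, -0.1015)
n_3 = (-0.0080, -1.0000)
n_4 = (+0.5547, -0.8321)
  (0,1): δ = 83.92°  ·
  (0,2): δ = 19.26°  ✓
  (0,3): δ = 102.97°  ·
  (0,4): δ = 137.12°  ·
  (1,2): δ = 76.82°  ·
  (1,3): δ = 6.89°  ✓
  (1,4): δ = 41.04°  ✓
  (2,3): δ = 96.28°  ·
  (2,4): δ = 62.14°  ✓
  (3,4): δ = 145.85°  ·
antipodal pairs: 4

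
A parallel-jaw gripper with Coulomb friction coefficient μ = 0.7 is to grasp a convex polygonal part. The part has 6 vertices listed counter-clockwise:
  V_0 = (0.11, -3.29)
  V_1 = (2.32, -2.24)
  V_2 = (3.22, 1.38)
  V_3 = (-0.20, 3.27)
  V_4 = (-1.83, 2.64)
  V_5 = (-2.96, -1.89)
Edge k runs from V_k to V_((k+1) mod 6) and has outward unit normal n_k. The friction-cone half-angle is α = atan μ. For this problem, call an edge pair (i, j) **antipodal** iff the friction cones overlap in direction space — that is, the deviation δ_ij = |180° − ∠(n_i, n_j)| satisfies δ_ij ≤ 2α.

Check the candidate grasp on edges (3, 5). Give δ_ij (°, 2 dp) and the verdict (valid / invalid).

α = atan 0.7 = 34.99°;  2α = 69.98°
edge 3: e_3 = (-1.63, -0.63);  n_3 = (-0.3605, +0.9328)
edge 5: e_5 = (+3.07, -1.40);  n_5 = (-0.4149, -0.9099)
∠(n_3, n_5) = 134.35°
δ = |180° − 134.35°| = 45.65°
45.65° ≤ 2α = 69.98°  →  valid

δ = 45.65°, valid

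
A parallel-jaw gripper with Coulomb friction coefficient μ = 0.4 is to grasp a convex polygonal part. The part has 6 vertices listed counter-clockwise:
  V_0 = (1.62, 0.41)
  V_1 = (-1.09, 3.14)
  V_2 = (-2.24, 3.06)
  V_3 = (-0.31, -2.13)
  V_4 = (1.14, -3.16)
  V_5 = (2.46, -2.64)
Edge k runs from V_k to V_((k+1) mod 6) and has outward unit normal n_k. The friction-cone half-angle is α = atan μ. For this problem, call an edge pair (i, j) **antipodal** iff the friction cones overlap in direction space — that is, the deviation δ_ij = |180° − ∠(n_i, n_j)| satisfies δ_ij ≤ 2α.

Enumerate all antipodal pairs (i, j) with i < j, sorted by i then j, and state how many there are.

count = 6; pairs: (0,2), (0,3), (1,3), (1,4), (2,5), (3,5)

α = atan 0.4 = 21.80°;  2α = 43.60°
n_0 = (+0.7097, +0.7045)
n_1 = (-0.0694, +0.9976)
n_2 = (-0.9373, -0.3485)
n_3 = (-0.5791, -0.8153)
n_4 = (+0.3665, -0.9304)
n_5 = (+0.9641, +0.2655)
  (0,1): δ = 130.81°  ·
  (0,2): δ = 24.39°  ✓
  (0,3): δ = 9.82°  ✓
  (0,4): δ = 66.71°  ·
  (0,5): δ = 150.61°  ·
  (1,2): δ = 73.58°  ·
  (1,3): δ = 39.37°  ✓
  (1,4): δ = 17.52°  ✓
  (1,5): δ = 101.42°  ·
  (2,3): δ = 145.79°  ·
  (2,4): δ = 88.90°  ·
  (2,5): δ = 5.00°  ✓
  (3,4): δ = 123.11°  ·
  (3,5): δ = 39.21°  ✓
  (4,5): δ = 96.10°  ·
antipodal pairs: 6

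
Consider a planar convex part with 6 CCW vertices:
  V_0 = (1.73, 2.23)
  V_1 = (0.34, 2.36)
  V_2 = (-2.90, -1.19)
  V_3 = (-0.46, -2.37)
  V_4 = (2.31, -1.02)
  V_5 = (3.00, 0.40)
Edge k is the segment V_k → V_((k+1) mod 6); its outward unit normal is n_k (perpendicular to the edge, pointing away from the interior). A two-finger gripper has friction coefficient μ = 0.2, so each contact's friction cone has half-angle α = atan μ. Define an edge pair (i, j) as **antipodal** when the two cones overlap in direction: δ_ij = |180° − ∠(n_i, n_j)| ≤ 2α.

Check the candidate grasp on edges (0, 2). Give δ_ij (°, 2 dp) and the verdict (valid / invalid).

α = atan 0.2 = 11.31°;  2α = 22.62°
edge 0: e_0 = (-1.39, +0.13);  n_0 = (+0.0931, +0.9957)
edge 2: e_2 = (+2.44, -1.18);  n_2 = (-0.4354, -0.9003)
∠(n_0, n_2) = 159.53°
δ = |180° − 159.53°| = 20.47°
20.47° ≤ 2α = 22.62°  →  valid

δ = 20.47°, valid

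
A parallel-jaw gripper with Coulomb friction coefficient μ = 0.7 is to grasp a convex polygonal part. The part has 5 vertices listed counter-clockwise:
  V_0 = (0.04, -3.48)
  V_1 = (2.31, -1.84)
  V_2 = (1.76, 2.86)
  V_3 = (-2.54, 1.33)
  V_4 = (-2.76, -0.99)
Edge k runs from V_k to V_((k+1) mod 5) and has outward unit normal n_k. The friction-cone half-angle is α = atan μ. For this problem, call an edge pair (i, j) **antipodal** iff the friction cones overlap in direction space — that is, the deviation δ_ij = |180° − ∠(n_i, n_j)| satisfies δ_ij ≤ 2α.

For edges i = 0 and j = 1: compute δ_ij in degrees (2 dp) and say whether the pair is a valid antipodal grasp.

α = atan 0.7 = 34.99°;  2α = 69.98°
edge 0: e_0 = (+2.27, +1.64);  n_0 = (+0.5856, -0.8106)
edge 1: e_1 = (-0.55, +4.70);  n_1 = (+0.9932, +0.1162)
∠(n_0, n_1) = 60.83°
δ = |180° − 60.83°| = 119.17°
119.17° > 2α = 69.98°  →  invalid

δ = 119.17°, invalid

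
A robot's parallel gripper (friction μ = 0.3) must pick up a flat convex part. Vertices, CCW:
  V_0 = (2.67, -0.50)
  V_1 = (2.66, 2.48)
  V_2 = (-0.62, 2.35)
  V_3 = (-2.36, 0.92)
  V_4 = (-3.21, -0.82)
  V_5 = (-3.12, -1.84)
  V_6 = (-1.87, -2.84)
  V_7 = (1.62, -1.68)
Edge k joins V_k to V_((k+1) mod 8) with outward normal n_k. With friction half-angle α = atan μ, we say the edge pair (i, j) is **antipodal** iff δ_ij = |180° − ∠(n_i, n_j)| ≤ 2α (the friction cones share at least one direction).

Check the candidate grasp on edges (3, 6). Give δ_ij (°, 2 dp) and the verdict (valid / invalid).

α = atan 0.3 = 16.70°;  2α = 33.40°
edge 3: e_3 = (-0.85, -1.74);  n_3 = (-0.8985, +0.4389)
edge 6: e_6 = (+3.49, +1.16);  n_6 = (+0.3154, -0.9490)
∠(n_3, n_6) = 134.42°
δ = |180° − 134.42°| = 45.58°
45.58° > 2α = 33.40°  →  invalid

δ = 45.58°, invalid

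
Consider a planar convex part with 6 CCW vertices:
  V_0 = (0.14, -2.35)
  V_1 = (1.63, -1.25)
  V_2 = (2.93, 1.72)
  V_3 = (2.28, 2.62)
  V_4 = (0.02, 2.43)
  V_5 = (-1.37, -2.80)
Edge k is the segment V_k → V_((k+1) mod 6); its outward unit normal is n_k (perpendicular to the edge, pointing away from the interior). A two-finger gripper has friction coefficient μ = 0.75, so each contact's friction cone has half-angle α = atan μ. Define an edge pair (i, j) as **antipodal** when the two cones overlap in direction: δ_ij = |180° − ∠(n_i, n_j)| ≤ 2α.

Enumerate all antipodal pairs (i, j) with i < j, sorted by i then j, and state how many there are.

α = atan 0.75 = 36.87°;  2α = 73.74°
n_0 = (+0.5939, -0.8045)
n_1 = (+0.9161, -0.4010)
n_2 = (+0.8107, +0.5855)
n_3 = (-0.0838, +0.9965)
n_4 = (-0.9664, +0.2569)
n_5 = (+0.2856, -0.9583)
  (0,1): δ = 150.08°  ·
  (0,2): δ = 90.60°  ·
  (0,3): δ = 31.63°  ✓
  (0,4): δ = 38.68°  ✓
  (0,5): δ = 160.16°  ·
  (1,2): δ = 120.52°  ·
  (1,3): δ = 61.55°  ✓
  (1,4): δ = 8.76°  ✓
  (1,5): δ = 130.23°  ·
  (2,3): δ = 121.03°  ·
  (2,4): δ = 50.72°  ✓
  (2,5): δ = 70.76°  ✓
  (3,4): δ = 109.69°  ·
  (3,5): δ = 11.79°  ✓
  (4,5): δ = 58.52°  ✓
antipodal pairs: 8

count = 8; pairs: (0,3), (0,4), (1,3), (1,4), (2,4), (2,5), (3,5), (4,5)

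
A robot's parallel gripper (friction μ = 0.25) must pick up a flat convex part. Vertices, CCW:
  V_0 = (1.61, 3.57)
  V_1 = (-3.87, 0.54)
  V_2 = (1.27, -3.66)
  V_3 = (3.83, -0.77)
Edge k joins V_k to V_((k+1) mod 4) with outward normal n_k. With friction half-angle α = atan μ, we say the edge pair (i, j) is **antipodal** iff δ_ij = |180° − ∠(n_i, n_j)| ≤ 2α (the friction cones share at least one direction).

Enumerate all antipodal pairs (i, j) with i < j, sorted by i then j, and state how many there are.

count = 2; pairs: (0,2), (1,3)

α = atan 0.25 = 14.04°;  2α = 28.07°
n_0 = (-0.4839, +0.8751)
n_1 = (-0.6327, -0.7744)
n_2 = (+0.7486, -0.6631)
n_3 = (+0.8903, +0.4554)
  (0,1): δ = 68.19°  ·
  (0,2): δ = 19.53°  ✓
  (0,3): δ = 88.15°  ·
  (1,2): δ = 92.28°  ·
  (1,3): δ = 23.66°  ✓
  (2,3): δ = 111.37°  ·
antipodal pairs: 2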